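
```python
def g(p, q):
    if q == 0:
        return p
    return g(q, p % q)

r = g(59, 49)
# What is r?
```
Call trace:
g(p=59, q=49)
  g(p=49, q=10)
    g(p=10, q=9)
      g(p=9, q=1)
        g(p=1, q=0)
        -> return 1
      -> return 1
    -> return 1
  -> return 1
-> return 1

Final answer: 1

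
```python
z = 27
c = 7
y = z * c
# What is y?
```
Trace:
  z=27
  z=27, c=7
  z=27, c=7, y=189

Final answer: 189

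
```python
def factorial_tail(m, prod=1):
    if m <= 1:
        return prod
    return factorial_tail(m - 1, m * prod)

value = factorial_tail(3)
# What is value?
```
Call trace:
factorial_tail(m=3, prod=1)
  factorial_tail(m=2, prod=3)
    factorial_tail(m=1, prod=6)
    -> return 6
  -> return 6
-> return 6

Final answer: 6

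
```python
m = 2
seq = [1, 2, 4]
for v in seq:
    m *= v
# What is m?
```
Trace:
  m=2
  m=2, v=1
  m=4, v=2
  m=16, v=4

Final answer: 16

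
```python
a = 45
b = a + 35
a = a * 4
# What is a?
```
Trace:
  a=45
  a=45, b=80
  a=180, b=80

Final answer: 180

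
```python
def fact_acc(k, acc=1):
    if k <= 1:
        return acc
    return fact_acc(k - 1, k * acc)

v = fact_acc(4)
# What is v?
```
Call trace:
fact_acc(k=4, acc=1)
  fact_acc(k=3, acc=4)
    fact_acc(k=2, acc=12)
      fact_acc(k=1, acc=24)
      -> return 24
    -> return 24
  -> return 24
-> return 24

Final answer: 24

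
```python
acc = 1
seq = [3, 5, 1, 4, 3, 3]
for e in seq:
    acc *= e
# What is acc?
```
Trace:
  acc=1
  acc=3, e=3
  acc=15, e=5
  acc=15, e=1
  acc=60, e=4
  acc=180, e=3
  acc=540, e=3

Final answer: 540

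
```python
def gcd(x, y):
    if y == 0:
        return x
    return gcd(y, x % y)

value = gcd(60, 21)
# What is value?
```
Call trace:
gcd(x=60, y=21)
  gcd(x=21, y=18)
    gcd(x=18, y=3)
      gcd(x=3, y=0)
      -> return 3
    -> return 3
  -> return 3
-> return 3

Final answer: 3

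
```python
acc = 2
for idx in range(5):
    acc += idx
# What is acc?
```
Trace:
  acc=2
  acc=2, idx=0
  acc=3, idx=1
  acc=5, idx=2
  acc=8, idx=3
  acc=12, idx=4

Final answer: 12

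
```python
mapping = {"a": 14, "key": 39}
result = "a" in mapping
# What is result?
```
Trace:
  mapping={'a': 14, 'key': 39}
  mapping={'a': 14, 'key': 39}, result=True

Final answer: True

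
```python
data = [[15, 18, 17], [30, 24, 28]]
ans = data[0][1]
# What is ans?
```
Trace:
  data=[[15, 18, 17], [30, 24, 28]]
  data=[[15, 18, 17], [30, 24, 28]], ans=18

Final answer: 18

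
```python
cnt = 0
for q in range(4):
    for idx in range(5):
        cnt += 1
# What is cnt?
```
Trace:
  cnt=0
  cnt=1, q=0, idx=0
  cnt=2, q=0, idx=1
  cnt=3, q=0, idx=2
  cnt=4, q=0, idx=3
  cnt=5, q=0, idx=4
  cnt=6, q=1, idx=0
  cnt=7, q=1, idx=1
  cnt=8, q=1, idx=2
  cnt=9, q=1, idx=3
  cnt=10, q=1, idx=4
  cnt=11, q=2, idx=0
  cnt=12, q=2, idx=1
  cnt=13, q=2, idx=2
  cnt=14, q=2, idx=3
  cnt=15, q=2, idx=4
  cnt=16, q=3, idx=0
  cnt=17, q=3, idx=1
  cnt=18, q=3, idx=2
  cnt=19, q=3, idx=3
  cnt=20, q=3, idx=4

Final answer: 20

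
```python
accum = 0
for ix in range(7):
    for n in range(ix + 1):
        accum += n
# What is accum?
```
Trace:
  accum=0
  accum=0, ix=0, n=0
  accum=0, ix=1, n=0
  accum=1, ix=1, n=1
  accum=1, ix=2, n=0
  accum=2, ix=2, n=1
  accum=4, ix=2, n=2
  accum=4, ix=3, n=0
  accum=5, ix=3, n=1
  accum=7, ix=3, n=2
  accum=10, ix=3, n=3
  accum=10, ix=4, n=0
  accum=11, ix=4, n=1
  accum=13, ix=4, n=2
  accum=16, ix=4, n=3
  accum=20, ix=4, n=4
  accum=20, ix=5, n=0
  accum=21, ix=5, n=1
  accum=23, ix=5, n=2
  accum=26, ix=5, n=3
  accum=30, ix=5, n=4
  accum=35, ix=5, n=5
  accum=35, ix=6, n=0
  accum=36, ix=6, n=1
  accum=38, ix=6, n=2
  accum=41, ix=6, n=3
  accum=45, ix=6, n=4
  accum=50, ix=6, n=5
  accum=56, ix=6, n=6

Final answer: 56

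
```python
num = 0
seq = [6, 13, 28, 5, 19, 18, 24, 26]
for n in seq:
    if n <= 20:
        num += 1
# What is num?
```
Trace:
  num=0
  num=1, n=6
  num=2, n=13
  num=2, n=28
  num=3, n=5
  num=4, n=19
  num=5, n=18
  num=5, n=24
  num=5, n=26

Final answer: 5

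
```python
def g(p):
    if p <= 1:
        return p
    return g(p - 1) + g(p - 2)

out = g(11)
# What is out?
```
Call trace (a repeated sub-call is expanded the first time; later identical calls just restate its return value):
g(p=11)
  g(p=10)
    g(p=9)
      g(p=8)
        g(p=7)
          g(p=6)
            g(p=5)
              g(p=4)
                g(p=3)
                  g(p=2)
                    g(p=1)
                    -> return 1
                    g(p=0)
                    -> return 0
                  -> return 1
                  g(p=1)
                  -> return 1
                -> return 2
                g(p=2) -> return 1  (same call as traced above)
              -> return 3
              g(p=3) -> return 2  (same call as traced above)
            -> return 5
            g(p=4) -> return 3  (same call as traced above)
          -> return 8
          g(p=5) -> return 5  (same call as traced above)
        -> return 13
        g(p=6) -> return 8  (same call as traced above)
      -> return 21
      g(p=7) -> return 13  (same call as traced above)
    -> return 34
    g(p=8) -> return 21  (same call as traced above)
  -> return 55
  g(p=9) -> return 34  (same call as traced above)
-> return 89

Final answer: 89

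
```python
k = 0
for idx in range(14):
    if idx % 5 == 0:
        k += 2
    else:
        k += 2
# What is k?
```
Trace:
  k=0
  k=2, idx=0
  k=4, idx=1
  k=6, idx=2
  k=8, idx=3
  k=10, idx=4
  k=12, idx=5
  k=14, idx=6
  k=16, idx=7
  k=18, idx=8
  k=20, idx=9
  k=22, idx=10
  k=24, idx=11
  k=26, idx=12
  k=28, idx=13

Final answer: 28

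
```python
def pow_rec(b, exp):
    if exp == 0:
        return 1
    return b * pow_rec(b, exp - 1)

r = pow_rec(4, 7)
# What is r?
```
Call trace:
pow_rec(b=4, exp=7)
  pow_rec(b=4, exp=6)
    pow_rec(b=4, exp=5)
      pow_rec(b=4, exp=4)
        pow_rec(b=4, exp=3)
          pow_rec(b=4, exp=2)
            pow_rec(b=4, exp=1)
              pow_rec(b=4, exp=0)
              -> return 1
            -> return 4
          -> return 16
        -> return 64
      -> return 256
    -> return 1024
  -> return 4096
-> return 16384

Final answer: 16384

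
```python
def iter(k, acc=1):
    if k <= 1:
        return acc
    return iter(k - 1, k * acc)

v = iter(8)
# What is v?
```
Call trace:
iter(k=8, acc=1)
  iter(k=7, acc=8)
    iter(k=6, acc=56)
      iter(k=5, acc=336)
        iter(k=4, acc=1680)
          iter(k=3, acc=6720)
            iter(k=2, acc=20160)
              iter(k=1, acc=40320)
              -> return 40320
            -> return 40320
          -> return 40320
        -> return 40320
      -> return 40320
    -> return 40320
  -> return 40320
-> return 40320

Final answer: 40320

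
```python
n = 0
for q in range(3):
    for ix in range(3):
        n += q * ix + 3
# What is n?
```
Trace:
  n=0
  n=3, q=0, ix=0
  n=6, q=0, ix=1
  n=9, q=0, ix=2
  n=12, q=1, ix=0
  n=16, q=1, ix=1
  n=21, q=1, ix=2
  n=24, q=2, ix=0
  n=29, q=2, ix=1
  n=36, q=2, ix=2

Final answer: 36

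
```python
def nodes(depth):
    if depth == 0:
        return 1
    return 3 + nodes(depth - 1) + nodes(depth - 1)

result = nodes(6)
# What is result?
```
Call trace (a repeated sub-call is expanded the first time; later identical calls just restate its return value):
nodes(depth=6)
  nodes(depth=5)
    nodes(depth=4)
      nodes(depth=3)
        nodes(depth=2)
          nodes(depth=1)
            nodes(depth=0)
            -> return 1
            nodes(depth=0)
            -> return 1
          -> return 5
          nodes(depth=1) -> return 5  (same call as traced above)
        -> return 13
        nodes(depth=2) -> return 13  (same call as traced above)
      -> return 29
      nodes(depth=3) -> return 29  (same call as traced above)
    -> return 61
    nodes(depth=4) -> return 61  (same call as traced above)
  -> return 125
  nodes(depth=5) -> return 125  (same call as traced above)
-> return 253

Final answer: 253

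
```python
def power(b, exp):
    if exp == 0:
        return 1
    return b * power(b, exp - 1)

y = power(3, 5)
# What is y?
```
Call trace:
power(b=3, exp=5)
  power(b=3, exp=4)
    power(b=3, exp=3)
      power(b=3, exp=2)
        power(b=3, exp=1)
          power(b=3, exp=0)
          -> return 1
        -> return 3
      -> return 9
    -> return 27
  -> return 81
-> return 243

Final answer: 243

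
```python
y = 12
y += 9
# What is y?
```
Trace:
  y=12
  y=21

Final answer: 21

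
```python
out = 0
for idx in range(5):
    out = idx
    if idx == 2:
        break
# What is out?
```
Trace:
  out=0
  out=0, idx=0
  out=1, idx=1
  out=2, idx=2

Final answer: 2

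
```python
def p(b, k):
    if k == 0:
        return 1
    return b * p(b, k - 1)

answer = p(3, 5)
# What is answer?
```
Call trace:
p(b=3, k=5)
  p(b=3, k=4)
    p(b=3, k=3)
      p(b=3, k=2)
        p(b=3, k=1)
          p(b=3, k=0)
          -> return 1
        -> return 3
      -> return 9
    -> return 27
  -> return 81
-> return 243

Final answer: 243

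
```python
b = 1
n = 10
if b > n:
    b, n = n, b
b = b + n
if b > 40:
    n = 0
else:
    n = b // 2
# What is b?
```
Trace:
  b=1
  b=1, n=10
  b=1, n=10
  b=11, n=10
  b=11, n=5

Final answer: 11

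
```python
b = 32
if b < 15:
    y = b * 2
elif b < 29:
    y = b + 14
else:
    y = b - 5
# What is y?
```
Trace:
  b=32
  b=32, y=27

Final answer: 27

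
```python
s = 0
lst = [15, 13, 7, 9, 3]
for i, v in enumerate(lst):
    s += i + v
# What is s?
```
Trace:
  s=0
  s=15, i=0, v=15
  s=29, i=1, v=13
  s=38, i=2, v=7
  s=50, i=3, v=9
  s=57, i=4, v=3

Final answer: 57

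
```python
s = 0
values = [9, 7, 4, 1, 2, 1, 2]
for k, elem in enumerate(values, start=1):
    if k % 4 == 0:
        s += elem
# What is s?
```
Trace:
  s=0
  s=0, k=1, elem=9
  s=0, k=2, elem=7
  s=0, k=3, elem=4
  s=1, k=4, elem=1
  s=1, k=5, elem=2
  s=1, k=6, elem=1
  s=1, k=7, elem=2

Final answer: 1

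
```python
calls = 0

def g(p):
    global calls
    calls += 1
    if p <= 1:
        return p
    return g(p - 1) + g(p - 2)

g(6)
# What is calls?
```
Call trace (a repeated sub-call is expanded the first time; later identical calls just restate its return value):
g(p=6)
  g(p=5)
    g(p=4)
      g(p=3)
        g(p=2)
          g(p=1)
          -> return 1
          g(p=0)
          -> return 0
        -> return 1
        g(p=1)
        -> return 1
      -> return 2
      g(p=2) -> return 1  (same call as traced above)
    -> return 3
    g(p=3) -> return 2  (same call as traced above)
  -> return 5
  g(p=4) -> return 3  (same call as traced above)
-> return 8

calls is incremented once per call, so count the calls in each subtree. Let C(p) = number of calls made by g(p).
C(0) = C(1) = 1 (base case, no recursion); C(p) = 1 + C(p - 1) + C(p - 2) otherwise.
C(2) = 1 + C(1) + C(0) = 1 + 1 + 1 = 3
C(3) = 1 + C(2) + C(1) = 1 + 3 + 1 = 5
C(4) = 1 + C(3) + C(2) = 1 + 5 + 3 = 9
C(5) = 1 + C(4) + C(3) = 1 + 9 + 5 = 15
C(6) = 1 + C(5) + C(4) = 1 + 15 + 9 = 25
calls = C(6) = 25

Final answer: 25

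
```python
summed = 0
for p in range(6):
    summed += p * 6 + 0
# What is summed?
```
Trace:
  summed=0
  summed=0, p=0
  summed=6, p=1
  summed=18, p=2
  summed=36, p=3
  summed=60, p=4
  summed=90, p=5

Final answer: 90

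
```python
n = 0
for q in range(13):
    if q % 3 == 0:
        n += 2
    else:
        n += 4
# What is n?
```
Trace:
  n=0
  n=2, q=0
  n=6, q=1
  n=10, q=2
  n=12, q=3
  n=16, q=4
  n=20, q=5
  n=22, q=6
  n=26, q=7
  n=30, q=8
  n=32, q=9
  n=36, q=10
  n=40, q=11
  n=42, q=12

Final answer: 42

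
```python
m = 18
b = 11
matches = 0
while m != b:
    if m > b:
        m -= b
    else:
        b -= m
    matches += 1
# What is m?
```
Trace:
  m=18
  m=18, b=11
  m=18, b=11, matches=0
  m=7, b=11, matches=1
  m=7, b=4, matches=2
  m=3, b=4, matches=3
  m=3, b=1, matches=4
  m=2, b=1, matches=5
  m=1, b=1, matches=6

Final answer: 1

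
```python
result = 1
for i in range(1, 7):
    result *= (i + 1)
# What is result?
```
Trace:
  result=1
  result=2, i=1
  result=6, i=2
  result=24, i=3
  result=120, i=4
  result=720, i=5
  result=5040, i=6

Final answer: 5040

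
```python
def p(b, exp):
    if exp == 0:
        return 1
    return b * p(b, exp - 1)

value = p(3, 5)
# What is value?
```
Call trace:
p(b=3, exp=5)
  p(b=3, exp=4)
    p(b=3, exp=3)
      p(b=3, exp=2)
        p(b=3, exp=1)
          p(b=3, exp=0)
          -> return 1
        -> return 3
      -> return 9
    -> return 27
  -> return 81
-> return 243

Final answer: 243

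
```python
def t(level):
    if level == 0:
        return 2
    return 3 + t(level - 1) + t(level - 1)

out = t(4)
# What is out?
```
Call trace (a repeated sub-call is expanded the first time; later identical calls just restate its return value):
t(level=4)
  t(level=3)
    t(level=2)
      t(level=1)
        t(level=0)
        -> return 2
        t(level=0)
        -> return 2
      -> return 7
      t(level=1) -> return 7  (same call as traced above)
    -> return 17
    t(level=2) -> return 17  (same call as traced above)
  -> return 37
  t(level=3) -> return 37  (same call as traced above)
-> return 77

Final answer: 77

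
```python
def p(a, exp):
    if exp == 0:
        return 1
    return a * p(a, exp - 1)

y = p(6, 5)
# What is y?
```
Call trace:
p(a=6, exp=5)
  p(a=6, exp=4)
    p(a=6, exp=3)
      p(a=6, exp=2)
        p(a=6, exp=1)
          p(a=6, exp=0)
          -> return 1
        -> return 6
      -> return 36
    -> return 216
  -> return 1296
-> return 7776

Final answer: 7776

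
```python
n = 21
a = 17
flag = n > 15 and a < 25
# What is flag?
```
Trace:
  n=21
  n=21, a=17
  n=21, a=17, flag=True

Final answer: True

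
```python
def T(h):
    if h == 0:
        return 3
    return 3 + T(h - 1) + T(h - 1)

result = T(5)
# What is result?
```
Call trace (a repeated sub-call is expanded the first time; later identical calls just restate its return value):
T(h=5)
  T(h=4)
    T(h=3)
      T(h=2)
        T(h=1)
          T(h=0)
          -> return 3
          T(h=0)
          -> return 3
        -> return 9
        T(h=1) -> return 9  (same call as traced above)
      -> return 21
      T(h=2) -> return 21  (same call as traced above)
    -> return 45
    T(h=3) -> return 45  (same call as traced above)
  -> return 93
  T(h=4) -> return 93  (same call as traced above)
-> return 189

Final answer: 189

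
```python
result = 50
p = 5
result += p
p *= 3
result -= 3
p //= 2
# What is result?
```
Trace:
  result=50
  result=50, p=5
  result=55, p=5
  result=55, p=15
  result=52, p=15
  result=52, p=7

Final answer: 52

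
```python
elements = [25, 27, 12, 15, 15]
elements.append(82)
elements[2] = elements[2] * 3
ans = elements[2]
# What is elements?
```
Trace:
  elements=[25, 27, 12, 15, 15]
  elements=[25, 27, 12, 15, 15, 82]
  elements=[25, 27, 36, 15, 15, 82]
  elements=[25, 27, 36, 15, 15, 82], ans=36

Final answer: [25, 27, 36, 15, 15, 82]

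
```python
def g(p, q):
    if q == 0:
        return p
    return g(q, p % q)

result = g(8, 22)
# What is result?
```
Call trace:
g(p=8, q=22)
  g(p=22, q=8)
    g(p=8, q=6)
      g(p=6, q=2)
        g(p=2, q=0)
        -> return 2
      -> return 2
    -> return 2
  -> return 2
-> return 2

Final answer: 2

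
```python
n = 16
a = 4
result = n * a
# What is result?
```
Trace:
  n=16
  n=16, a=4
  n=16, a=4, result=64

Final answer: 64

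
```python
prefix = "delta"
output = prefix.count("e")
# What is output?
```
Trace:
  prefix='delta'
  prefix='delta', output=1

Final answer: 1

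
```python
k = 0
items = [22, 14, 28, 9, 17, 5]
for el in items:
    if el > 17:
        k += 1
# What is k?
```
Trace:
  k=0
  k=1, el=22
  k=1, el=14
  k=2, el=28
  k=2, el=9
  k=2, el=17
  k=2, el=5

Final answer: 2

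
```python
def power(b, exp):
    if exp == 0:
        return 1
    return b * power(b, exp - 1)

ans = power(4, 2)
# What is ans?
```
Call trace:
power(b=4, exp=2)
  power(b=4, exp=1)
    power(b=4, exp=0)
    -> return 1
  -> return 4
-> return 16

Final answer: 16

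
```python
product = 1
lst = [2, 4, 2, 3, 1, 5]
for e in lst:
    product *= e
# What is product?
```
Trace:
  product=1
  product=2, e=2
  product=8, e=4
  product=16, e=2
  product=48, e=3
  product=48, e=1
  product=240, e=5

Final answer: 240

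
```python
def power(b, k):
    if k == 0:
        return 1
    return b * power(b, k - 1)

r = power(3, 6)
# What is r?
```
Call trace:
power(b=3, k=6)
  power(b=3, k=5)
    power(b=3, k=4)
      power(b=3, k=3)
        power(b=3, k=2)
          power(b=3, k=1)
            power(b=3, k=0)
            -> return 1
          -> return 3
        -> return 9
      -> return 27
    -> return 81
  -> return 243
-> return 729

Final answer: 729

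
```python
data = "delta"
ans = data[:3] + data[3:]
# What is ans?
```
Trace:
  data='delta'
  data='delta', ans='delta'

Final answer: 'delta'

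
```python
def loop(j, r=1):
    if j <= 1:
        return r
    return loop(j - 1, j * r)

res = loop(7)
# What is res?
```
Call trace:
loop(j=7, r=1)
  loop(j=6, r=7)
    loop(j=5, r=42)
      loop(j=4, r=210)
        loop(j=3, r=840)
          loop(j=2, r=2520)
            loop(j=1, r=5040)
            -> return 5040
          -> return 5040
        -> return 5040
      -> return 5040
    -> return 5040
  -> return 5040
-> return 5040

Final answer: 5040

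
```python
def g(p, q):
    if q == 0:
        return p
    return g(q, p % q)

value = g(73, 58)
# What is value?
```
Call trace:
g(p=73, q=58)
  g(p=58, q=15)
    g(p=15, q=13)
      g(p=13, q=2)
        g(p=2, q=1)
          g(p=1, q=0)
          -> return 1
        -> return 1
      -> return 1
    -> return 1
  -> return 1
-> return 1

Final answer: 1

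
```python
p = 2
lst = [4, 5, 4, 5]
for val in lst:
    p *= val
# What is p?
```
Trace:
  p=2
  p=8, val=4
  p=40, val=5
  p=160, val=4
  p=800, val=5

Final answer: 800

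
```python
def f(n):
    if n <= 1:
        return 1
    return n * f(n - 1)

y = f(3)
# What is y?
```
Call trace:
f(n=3)
  f(n=2)
    f(n=1)
    -> return 1
  -> return 2
-> return 6

Final answer: 6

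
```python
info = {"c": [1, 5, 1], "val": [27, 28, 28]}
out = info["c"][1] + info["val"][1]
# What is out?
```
Trace:
  info={'c': [1, 5, 1], 'val': [27, 28, 28]}
  info={'c': [1, 5, 1], 'val': [27, 28, 28]}, out=33

Final answer: 33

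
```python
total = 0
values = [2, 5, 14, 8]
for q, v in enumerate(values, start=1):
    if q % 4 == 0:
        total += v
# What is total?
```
Trace:
  total=0
  total=0, q=1, v=2
  total=0, q=2, v=5
  total=0, q=3, v=14
  total=8, q=4, v=8

Final answer: 8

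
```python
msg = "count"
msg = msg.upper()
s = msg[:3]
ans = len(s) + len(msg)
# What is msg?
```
Trace:
  msg='count'
  msg='COUNT'
  msg='COUNT', s='COU'
  msg='COUNT', s='COU', ans=8

Final answer: 'COUNT'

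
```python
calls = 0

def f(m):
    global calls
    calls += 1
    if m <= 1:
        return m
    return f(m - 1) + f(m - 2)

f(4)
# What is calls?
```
Call trace (a repeated sub-call is expanded the first time; later identical calls just restate its return value):
f(m=4)
  f(m=3)
    f(m=2)
      f(m=1)
      -> return 1
      f(m=0)
      -> return 0
    -> return 1
    f(m=1)
    -> return 1
  -> return 2
  f(m=2) -> return 1  (same call as traced above)
-> return 3

calls is incremented once per call, so count the calls in each subtree. Let C(m) = number of calls made by f(m).
C(0) = C(1) = 1 (base case, no recursion); C(m) = 1 + C(m - 1) + C(m - 2) otherwise.
C(2) = 1 + C(1) + C(0) = 1 + 1 + 1 = 3
C(3) = 1 + C(2) + C(1) = 1 + 3 + 1 = 5
C(4) = 1 + C(3) + C(2) = 1 + 5 + 3 = 9
calls = C(4) = 9

Final answer: 9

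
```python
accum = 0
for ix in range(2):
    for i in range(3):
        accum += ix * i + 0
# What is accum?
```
Trace:
  accum=0
  accum=0, ix=0, i=0
  accum=0, ix=0, i=1
  accum=0, ix=0, i=2
  accum=0, ix=1, i=0
  accum=1, ix=1, i=1
  accum=3, ix=1, i=2

Final answer: 3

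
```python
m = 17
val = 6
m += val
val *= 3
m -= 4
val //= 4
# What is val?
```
Trace:
  m=17
  m=17, val=6
  m=23, val=6
  m=23, val=18
  m=19, val=18
  m=19, val=4

Final answer: 4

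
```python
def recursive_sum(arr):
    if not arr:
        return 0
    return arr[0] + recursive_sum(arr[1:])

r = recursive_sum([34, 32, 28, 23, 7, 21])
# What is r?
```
Call trace:
recursive_sum(arr=[34, 32, 28, 23, 7, 21])
  recursive_sum(arr=[32, 28, 23, 7, 21])
    recursive_sum(arr=[28, 23, 7, 21])
      recursive_sum(arr=[23, 7, 21])
        recursive_sum(arr=[7, 21])
          recursive_sum(arr=[21])
            recursive_sum(arr=[])
            -> return 0
          -> return 21
        -> return 28
      -> return 51
    -> return 79
  -> return 111
-> return 145

Final answer: 145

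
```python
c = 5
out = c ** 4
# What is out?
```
Trace:
  c=5
  c=5, out=625

Final answer: 625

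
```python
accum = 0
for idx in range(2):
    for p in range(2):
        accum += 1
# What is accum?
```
Trace:
  accum=0
  accum=1, idx=0, p=0
  accum=2, idx=0, p=1
  accum=3, idx=1, p=0
  accum=4, idx=1, p=1

Final answer: 4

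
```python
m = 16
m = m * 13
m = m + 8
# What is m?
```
Trace:
  m=16
  m=208
  m=216

Final answer: 216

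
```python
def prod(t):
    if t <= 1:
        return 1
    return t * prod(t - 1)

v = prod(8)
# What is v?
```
Call trace:
prod(t=8)
  prod(t=7)
    prod(t=6)
      prod(t=5)
        prod(t=4)
          prod(t=3)
            prod(t=2)
              prod(t=1)
              -> return 1
            -> return 2
          -> return 6
        -> return 24
      -> return 120
    -> return 720
  -> return 5040
-> return 40320

Final answer: 40320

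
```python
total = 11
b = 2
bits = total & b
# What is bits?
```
Trace:
  total=11
  total=11, b=2
  total=11, b=2, bits=2

Final answer: 2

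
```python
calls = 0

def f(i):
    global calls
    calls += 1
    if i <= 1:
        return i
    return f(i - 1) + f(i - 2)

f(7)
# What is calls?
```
Call trace (a repeated sub-call is expanded the first time; later identical calls just restate its return value):
f(i=7)
  f(i=6)
    f(i=5)
      f(i=4)
        f(i=3)
          f(i=2)
            f(i=1)
            -> return 1
            f(i=0)
            -> return 0
          -> return 1
          f(i=1)
          -> return 1
        -> return 2
        f(i=2) -> return 1  (same call as traced above)
      -> return 3
      f(i=3) -> return 2  (same call as traced above)
    -> return 5
    f(i=4) -> return 3  (same call as traced above)
  -> return 8
  f(i=5) -> return 5  (same call as traced above)
-> return 13

calls is incremented once per call, so count the calls in each subtree. Let C(i) = number of calls made by f(i).
C(0) = C(1) = 1 (base case, no recursion); C(i) = 1 + C(i - 1) + C(i - 2) otherwise.
C(2) = 1 + C(1) + C(0) = 1 + 1 + 1 = 3
C(3) = 1 + C(2) + C(1) = 1 + 3 + 1 = 5
C(4) = 1 + C(3) + C(2) = 1 + 5 + 3 = 9
C(5) = 1 + C(4) + C(3) = 1 + 9 + 5 = 15
C(6) = 1 + C(5) + C(4) = 1 + 15 + 9 = 25
C(7) = 1 + C(6) + C(5) = 1 + 25 + 15 = 41
calls = C(7) = 41

Final answer: 41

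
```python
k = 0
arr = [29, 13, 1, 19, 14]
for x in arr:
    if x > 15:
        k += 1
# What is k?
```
Trace:
  k=0
  k=1, x=29
  k=1, x=13
  k=1, x=1
  k=2, x=19
  k=2, x=14

Final answer: 2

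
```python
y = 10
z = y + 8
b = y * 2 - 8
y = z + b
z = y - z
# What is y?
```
Trace:
  y=10
  y=10, z=18
  y=10, z=18, b=12
  y=30, z=18, b=12
  y=30, z=12, b=12

Final answer: 30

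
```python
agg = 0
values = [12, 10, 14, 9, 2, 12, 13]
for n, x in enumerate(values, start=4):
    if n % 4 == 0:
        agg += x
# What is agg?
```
Trace:
  agg=0
  agg=12, n=4, x=12
  agg=12, n=5, x=10
  agg=12, n=6, x=14
  agg=12, n=7, x=9
  agg=14, n=8, x=2
  agg=14, n=9, x=12
  agg=14, n=10, x=13

Final answer: 14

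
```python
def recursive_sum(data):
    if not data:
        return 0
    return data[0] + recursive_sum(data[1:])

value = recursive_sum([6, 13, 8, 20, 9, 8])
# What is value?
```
Call trace:
recursive_sum(data=[6, 13, 8, 20, 9, 8])
  recursive_sum(data=[13, 8, 20, 9, 8])
    recursive_sum(data=[8, 20, 9, 8])
      recursive_sum(data=[20, 9, 8])
        recursive_sum(data=[9, 8])
          recursive_sum(data=[8])
            recursive_sum(data=[])
            -> return 0
          -> return 8
        -> return 17
      -> return 37
    -> return 45
  -> return 58
-> return 64

Final answer: 64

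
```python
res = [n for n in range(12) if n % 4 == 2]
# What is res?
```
Trace:
  n=0
  n=1
  n=2
  n=3
  n=4
  n=5
  n=6
  n=7
  n=8
  n=9
  n=10
  n=11
  res=[2, 6, 10]

Final answer: [2, 6, 10]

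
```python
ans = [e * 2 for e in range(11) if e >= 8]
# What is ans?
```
Trace:
  e=0
  e=1
  e=2
  e=3
  e=4
  e=5
  e=6
  e=7
  e=8
  e=9
  e=10
  ans=[16, 18, 20]

Final answer: [16, 18, 20]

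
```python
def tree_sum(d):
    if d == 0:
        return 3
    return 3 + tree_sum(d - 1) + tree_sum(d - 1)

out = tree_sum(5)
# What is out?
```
Call trace (a repeated sub-call is expanded the first time; later identical calls just restate its return value):
tree_sum(d=5)
  tree_sum(d=4)
    tree_sum(d=3)
      tree_sum(d=2)
        tree_sum(d=1)
          tree_sum(d=0)
          -> return 3
          tree_sum(d=0)
          -> return 3
        -> return 9
        tree_sum(d=1) -> return 9  (same call as traced above)
      -> return 21
      tree_sum(d=2) -> return 21  (same call as traced above)
    -> return 45
    tree_sum(d=3) -> return 45  (same call as traced above)
  -> return 93
  tree_sum(d=4) -> return 93  (same call as traced above)
-> return 189

Final answer: 189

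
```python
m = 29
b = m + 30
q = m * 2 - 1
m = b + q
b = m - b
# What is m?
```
Trace:
  m=29
  m=29, b=59
  m=29, b=59, q=57
  m=116, b=59, q=57
  m=116, b=57, q=57

Final answer: 116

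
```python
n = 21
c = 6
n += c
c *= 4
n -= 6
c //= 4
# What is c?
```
Trace:
  n=21
  n=21, c=6
  n=27, c=6
  n=27, c=24
  n=21, c=24
  n=21, c=6

Final answer: 6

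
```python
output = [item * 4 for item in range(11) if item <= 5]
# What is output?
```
Trace:
  item=0
  item=1
  item=2
  item=3
  item=4
  item=5
  item=6
  item=7
  item=8
  item=9
  item=10
  output=[0, 4, 8, 12, 16, 20]

Final answer: [0, 4, 8, 12, 16, 20]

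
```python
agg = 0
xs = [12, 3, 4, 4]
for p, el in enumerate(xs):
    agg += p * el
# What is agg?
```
Trace:
  agg=0
  agg=0, p=0, el=12
  agg=3, p=1, el=3
  agg=11, p=2, el=4
  agg=23, p=3, el=4

Final answer: 23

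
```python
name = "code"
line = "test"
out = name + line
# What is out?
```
Trace:
  name='code'
  name='code', line='test'
  name='code', line='test', out='codetest'

Final answer: 'codetest'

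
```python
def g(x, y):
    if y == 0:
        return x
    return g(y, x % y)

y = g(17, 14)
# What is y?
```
Call trace:
g(x=17, y=14)
  g(x=14, y=3)
    g(x=3, y=2)
      g(x=2, y=1)
        g(x=1, y=0)
        -> return 1
      -> return 1
    -> return 1
  -> return 1
-> return 1

Final answer: 1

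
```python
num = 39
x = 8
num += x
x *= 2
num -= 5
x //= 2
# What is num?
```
Trace:
  num=39
  num=39, x=8
  num=47, x=8
  num=47, x=16
  num=42, x=16
  num=42, x=8

Final answer: 42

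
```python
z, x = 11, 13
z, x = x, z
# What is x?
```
Trace:
  z=11, x=13
  z=13, x=11

Final answer: 11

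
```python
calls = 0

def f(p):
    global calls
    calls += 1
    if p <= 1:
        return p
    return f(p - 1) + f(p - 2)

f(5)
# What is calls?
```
Call trace (a repeated sub-call is expanded the first time; later identical calls just restate its return value):
f(p=5)
  f(p=4)
    f(p=3)
      f(p=2)
        f(p=1)
        -> return 1
        f(p=0)
        -> return 0
      -> return 1
      f(p=1)
      -> return 1
    -> return 2
    f(p=2) -> return 1  (same call as traced above)
  -> return 3
  f(p=3) -> return 2  (same call as traced above)
-> return 5

calls is incremented once per call, so count the calls in each subtree. Let C(p) = number of calls made by f(p).
C(0) = C(1) = 1 (base case, no recursion); C(p) = 1 + C(p - 1) + C(p - 2) otherwise.
C(2) = 1 + C(1) + C(0) = 1 + 1 + 1 = 3
C(3) = 1 + C(2) + C(1) = 1 + 3 + 1 = 5
C(4) = 1 + C(3) + C(2) = 1 + 5 + 3 = 9
C(5) = 1 + C(4) + C(3) = 1 + 9 + 5 = 15
calls = C(5) = 15

Final answer: 15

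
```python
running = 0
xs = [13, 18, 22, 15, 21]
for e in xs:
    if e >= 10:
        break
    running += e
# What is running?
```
Trace:
  running=0
  running=0, e=13

Final answer: 0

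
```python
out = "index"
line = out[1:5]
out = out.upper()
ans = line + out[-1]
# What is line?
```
Trace:
  out='index'
  out='index', line='ndex'
  out='INDEX', line='ndex'
  out='INDEX', line='ndex', ans='ndexX'

Final answer: 'ndex'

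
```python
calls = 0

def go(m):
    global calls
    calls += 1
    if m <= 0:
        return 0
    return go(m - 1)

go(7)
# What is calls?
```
Call trace:
go(m=7)
  go(m=6)
    go(m=5)
      go(m=4)
        go(m=3)
          go(m=2)
            go(m=1)
              go(m=0)
              -> return 0
            -> return 0
          -> return 0
        -> return 0
      -> return 0
    -> return 0
  -> return 0
-> return 0

calls is incremented once per call. go is entered once for each m = 7, 6, 5, 4, 3, 2, 1, 0 (the m <= 0 call returns without recursing), i.e. 7 + 1 calls.
calls = 8

Final answer: 8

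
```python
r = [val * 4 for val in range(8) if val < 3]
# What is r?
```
Trace:
  val=0
  val=1
  val=2
  val=3
  val=4
  val=5
  val=6
  val=7
  r=[0, 4, 8]

Final answer: [0, 4, 8]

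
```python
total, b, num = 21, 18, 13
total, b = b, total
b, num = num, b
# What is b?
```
Trace:
  total=21, b=18, num=13
  total=18, b=21, num=13
  total=18, b=13, num=21

Final answer: 13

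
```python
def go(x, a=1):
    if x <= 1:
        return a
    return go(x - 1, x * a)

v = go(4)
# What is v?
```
Call trace:
go(x=4, a=1)
  go(x=3, a=4)
    go(x=2, a=12)
      go(x=1, a=24)
      -> return 24
    -> return 24
  -> return 24
-> return 24

Final answer: 24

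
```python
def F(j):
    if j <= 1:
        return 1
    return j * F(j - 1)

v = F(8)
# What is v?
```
Call trace:
F(j=8)
  F(j=7)
    F(j=6)
      F(j=5)
        F(j=4)
          F(j=3)
            F(j=2)
              F(j=1)
              -> return 1
            -> return 2
          -> return 6
        -> return 24
      -> return 120
    -> return 720
  -> return 5040
-> return 40320

Final answer: 40320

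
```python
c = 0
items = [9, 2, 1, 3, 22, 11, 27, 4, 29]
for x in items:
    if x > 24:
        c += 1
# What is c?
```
Trace:
  c=0
  c=0, x=9
  c=0, x=2
  c=0, x=1
  c=0, x=3
  c=0, x=22
  c=0, x=11
  c=1, x=27
  c=1, x=4
  c=2, x=29

Final answer: 2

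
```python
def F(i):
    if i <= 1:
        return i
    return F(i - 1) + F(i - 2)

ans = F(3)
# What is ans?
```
Call trace:
F(i=3)
  F(i=2)
    F(i=1)
    -> return 1
    F(i=0)
    -> return 0
  -> return 1
  F(i=1)
  -> return 1
-> return 2

Final answer: 2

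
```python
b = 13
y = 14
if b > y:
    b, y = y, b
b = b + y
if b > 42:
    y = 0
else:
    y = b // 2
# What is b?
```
Trace:
  b=13
  b=13, y=14
  b=13, y=14
  b=27, y=14
  b=27, y=13

Final answer: 27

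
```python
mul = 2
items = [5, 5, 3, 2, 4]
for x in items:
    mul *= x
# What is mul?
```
Trace:
  mul=2
  mul=10, x=5
  mul=50, x=5
  mul=150, x=3
  mul=300, x=2
  mul=1200, x=4

Final answer: 1200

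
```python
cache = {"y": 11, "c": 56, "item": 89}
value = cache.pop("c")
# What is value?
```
Trace:
  cache={'y': 11, 'c': 56, 'item': 89}
  cache={'y': 11, 'item': 89}, value=56

Final answer: 56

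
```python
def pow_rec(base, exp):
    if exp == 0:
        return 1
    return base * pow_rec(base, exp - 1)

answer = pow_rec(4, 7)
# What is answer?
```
Call trace:
pow_rec(base=4, exp=7)
  pow_rec(base=4, exp=6)
    pow_rec(base=4, exp=5)
      pow_rec(base=4, exp=4)
        pow_rec(base=4, exp=3)
          pow_rec(base=4, exp=2)
            pow_rec(base=4, exp=1)
              pow_rec(base=4, exp=0)
              -> return 1
            -> return 4
          -> return 16
        -> return 64
      -> return 256
    -> return 1024
  -> return 4096
-> return 16384

Final answer: 16384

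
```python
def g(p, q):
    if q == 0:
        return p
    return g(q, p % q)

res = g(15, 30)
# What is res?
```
Call trace:
g(p=15, q=30)
  g(p=30, q=15)
    g(p=15, q=0)
    -> return 15
  -> return 15
-> return 15

Final answer: 15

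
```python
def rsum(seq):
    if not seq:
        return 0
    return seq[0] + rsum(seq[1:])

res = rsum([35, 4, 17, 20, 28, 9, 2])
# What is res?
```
Call trace:
rsum(seq=[35, 4, 17, 20, 28, 9, 2])
  rsum(seq=[4, 17, 20, 28, 9, 2])
    rsum(seq=[17, 20, 28, 9, 2])
      rsum(seq=[20, 28, 9, 2])
        rsum(seq=[28, 9, 2])
          rsum(seq=[9, 2])
            rsum(seq=[2])
              rsum(seq=[])
              -> return 0
            -> return 2
          -> return 11
        -> return 39
      -> return 59
    -> return 76
  -> return 80
-> return 115

Final answer: 115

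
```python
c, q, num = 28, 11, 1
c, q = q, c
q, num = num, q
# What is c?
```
Trace:
  c=28, q=11, num=1
  c=11, q=28, num=1
  c=11, q=1, num=28

Final answer: 11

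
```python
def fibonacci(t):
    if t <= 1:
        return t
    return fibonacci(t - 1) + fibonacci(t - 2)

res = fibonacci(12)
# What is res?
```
Call trace (a repeated sub-call is expanded the first time; later identical calls just restate its return value):
fibonacci(t=12)
  fibonacci(t=11)
    fibonacci(t=10)
      fibonacci(t=9)
        fibonacci(t=8)
          fibonacci(t=7)
            fibonacci(t=6)
              fibonacci(t=5)
                fibonacci(t=4)
                  fibonacci(t=3)
                    fibonacci(t=2)
                      fibonacci(t=1)
                      -> return 1
                      fibonacci(t=0)
                      -> return 0
                    -> return 1
                    fibonacci(t=1)
                    -> return 1
                  -> return 2
                  fibonacci(t=2) -> return 1  (same call as traced above)
                -> return 3
                fibonacci(t=3) -> return 2  (same call as traced above)
              -> return 5
              fibonacci(t=4) -> return 3  (same call as traced above)
            -> return 8
            fibonacci(t=5) -> return 5  (same call as traced above)
          -> return 13
          fibonacci(t=6) -> return 8  (same call as traced above)
        -> return 21
        fibonacci(t=7) -> return 13  (same call as traced above)
      -> return 34
      fibonacci(t=8) -> return 21  (same call as traced above)
    -> return 55
    fibonacci(t=9) -> return 34  (same call as traced above)
  -> return 89
  fibonacci(t=10) -> return 55  (same call as traced above)
-> return 144

Final answer: 144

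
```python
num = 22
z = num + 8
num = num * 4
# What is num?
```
Trace:
  num=22
  num=22, z=30
  num=88, z=30

Final answer: 88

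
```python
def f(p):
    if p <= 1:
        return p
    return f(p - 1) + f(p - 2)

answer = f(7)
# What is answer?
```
Call trace (a repeated sub-call is expanded the first time; later identical calls just restate its return value):
f(p=7)
  f(p=6)
    f(p=5)
      f(p=4)
        f(p=3)
          f(p=2)
            f(p=1)
            -> return 1
            f(p=0)
            -> return 0
          -> return 1
          f(p=1)
          -> return 1
        -> return 2
        f(p=2) -> return 1  (same call as traced above)
      -> return 3
      f(p=3) -> return 2  (same call as traced above)
    -> return 5
    f(p=4) -> return 3  (same call as traced above)
  -> return 8
  f(p=5) -> return 5  (same call as traced above)
-> return 13

Final answer: 13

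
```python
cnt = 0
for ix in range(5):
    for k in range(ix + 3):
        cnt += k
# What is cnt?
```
Trace:
  cnt=0
  cnt=0, ix=0, k=0
  cnt=1, ix=0, k=1
  cnt=3, ix=0, k=2
  cnt=3, ix=1, k=0
  cnt=4, ix=1, k=1
  cnt=6, ix=1, k=2
  cnt=9, ix=1, k=3
  cnt=9, ix=2, k=0
  cnt=10, ix=2, k=1
  cnt=12, ix=2, k=2
  cnt=15, ix=2, k=3
  cnt=19, ix=2, k=4
  cnt=19, ix=3, k=0
  cnt=20, ix=3, k=1
  cnt=22, ix=3, k=2
  cnt=25, ix=3, k=3
  cnt=29, ix=3, k=4
  cnt=34, ix=3, k=5
  cnt=34, ix=4, k=0
  cnt=35, ix=4, k=1
  cnt=37, ix=4, k=2
  cnt=40, ix=4, k=3
  cnt=44, ix=4, k=4
  cnt=49, ix=4, k=5
  cnt=55, ix=4, k=6

Final answer: 55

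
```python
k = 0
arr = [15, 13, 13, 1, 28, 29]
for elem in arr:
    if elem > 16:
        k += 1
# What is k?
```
Trace:
  k=0
  k=0, elem=15
  k=0, elem=13
  k=0, elem=13
  k=0, elem=1
  k=1, elem=28
  k=2, elem=29

Final answer: 2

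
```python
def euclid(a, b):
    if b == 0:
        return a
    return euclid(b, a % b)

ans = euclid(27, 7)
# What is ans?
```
Call trace:
euclid(a=27, b=7)
  euclid(a=7, b=6)
    euclid(a=6, b=1)
      euclid(a=1, b=0)
      -> return 1
    -> return 1
  -> return 1
-> return 1

Final answer: 1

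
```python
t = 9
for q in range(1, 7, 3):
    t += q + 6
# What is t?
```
Trace:
  t=9
  t=16, q=1
  t=26, q=4

Final answer: 26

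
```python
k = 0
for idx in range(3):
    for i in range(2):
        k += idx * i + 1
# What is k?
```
Trace:
  k=0
  k=1, idx=0, i=0
  k=2, idx=0, i=1
  k=3, idx=1, i=0
  k=5, idx=1, i=1
  k=6, idx=2, i=0
  k=9, idx=2, i=1

Final answer: 9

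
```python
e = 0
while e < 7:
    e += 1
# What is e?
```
Trace:
  e=0
  e=1
  e=2
  e=3
  e=4
  e=5
  e=6
  e=7

Final answer: 7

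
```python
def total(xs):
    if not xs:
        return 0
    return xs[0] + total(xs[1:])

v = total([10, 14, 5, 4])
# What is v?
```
Call trace:
total(xs=[10, 14, 5, 4])
  total(xs=[14, 5, 4])
    total(xs=[5, 4])
      total(xs=[4])
        total(xs=[])
        -> return 0
      -> return 4
    -> return 9
  -> return 23
-> return 33

Final answer: 33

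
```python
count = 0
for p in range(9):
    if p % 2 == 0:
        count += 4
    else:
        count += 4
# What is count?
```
Trace:
  count=0
  count=4, p=0
  count=8, p=1
  count=12, p=2
  count=16, p=3
  count=20, p=4
  count=24, p=5
  count=28, p=6
  count=32, p=7
  count=36, p=8

Final answer: 36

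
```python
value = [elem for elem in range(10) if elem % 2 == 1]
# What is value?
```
Trace:
  elem=0
  elem=1
  elem=2
  elem=3
  elem=4
  elem=5
  elem=6
  elem=7
  elem=8
  elem=9
  value=[1, 3, 5, 7, 9]

Final answer: [1, 3, 5, 7, 9]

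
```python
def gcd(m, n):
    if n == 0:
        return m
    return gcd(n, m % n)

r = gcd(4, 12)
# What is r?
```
Call trace:
gcd(m=4, n=12)
  gcd(m=12, n=4)
    gcd(m=4, n=0)
    -> return 4
  -> return 4
-> return 4

Final answer: 4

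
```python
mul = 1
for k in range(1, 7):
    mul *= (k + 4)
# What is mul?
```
Trace:
  mul=1
  mul=5, k=1
  mul=30, k=2
  mul=210, k=3
  mul=1680, k=4
  mul=15120, k=5
  mul=151200, k=6

Final answer: 151200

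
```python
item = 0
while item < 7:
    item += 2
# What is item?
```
Trace:
  item=0
  item=2
  item=4
  item=6
  item=8

Final answer: 8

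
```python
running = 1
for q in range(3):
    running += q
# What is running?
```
Trace:
  running=1
  running=1, q=0
  running=2, q=1
  running=4, q=2

Final answer: 4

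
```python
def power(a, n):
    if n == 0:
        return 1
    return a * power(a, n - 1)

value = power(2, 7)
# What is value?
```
Call trace:
power(a=2, n=7)
  power(a=2, n=6)
    power(a=2, n=5)
      power(a=2, n=4)
        power(a=2, n=3)
          power(a=2, n=2)
            power(a=2, n=1)
              power(a=2, n=0)
              -> return 1
            -> return 2
          -> return 4
        -> return 8
      -> return 16
    -> return 32
  -> return 64
-> return 128

Final answer: 128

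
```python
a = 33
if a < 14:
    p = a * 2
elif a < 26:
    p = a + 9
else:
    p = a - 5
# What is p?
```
Trace:
  a=33
  a=33, p=28

Final answer: 28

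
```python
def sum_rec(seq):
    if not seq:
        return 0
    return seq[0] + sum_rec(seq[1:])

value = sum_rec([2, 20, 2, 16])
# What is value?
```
Call trace:
sum_rec(seq=[2, 20, 2, 16])
  sum_rec(seq=[20, 2, 16])
    sum_rec(seq=[2, 16])
      sum_rec(seq=[16])
        sum_rec(seq=[])
        -> return 0
      -> return 16
    -> return 18
  -> return 38
-> return 40

Final answer: 40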